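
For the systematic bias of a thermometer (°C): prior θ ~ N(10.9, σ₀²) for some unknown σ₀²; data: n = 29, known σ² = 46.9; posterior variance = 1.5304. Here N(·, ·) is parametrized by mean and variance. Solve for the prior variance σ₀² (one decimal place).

σ₀² = 28.5

Posterior precision equals prior precision plus data precision: 1/σ_n² = 1/σ₀² + n/σ².
So 1/σ₀² = 1/1.5304 − 29/46.9 = 0.653424 − 0.618337 = 0.035087.
Hence σ₀² = 1/0.035087 ≈ 28.5.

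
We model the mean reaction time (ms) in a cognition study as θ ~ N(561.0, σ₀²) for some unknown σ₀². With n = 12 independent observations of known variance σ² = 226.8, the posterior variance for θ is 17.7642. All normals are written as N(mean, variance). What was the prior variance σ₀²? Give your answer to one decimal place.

σ₀² = 295.6

For the Normal–Normal model with known σ², precisions add: τ_n = τ₀ + n/σ².
So 1/σ₀² = 1/17.7642 − 12/226.8 = 0.056293 − 0.052910 = 0.003383.
Hence σ₀² = 1/0.003383 ≈ 295.6.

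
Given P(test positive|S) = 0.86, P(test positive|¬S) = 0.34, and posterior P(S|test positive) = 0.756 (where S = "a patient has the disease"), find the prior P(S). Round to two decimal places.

In odds form, posterior odds = prior odds × likelihood ratio, so prior odds = posterior odds ÷ LR.
Posterior odds = 0.756/(1−0.756) = 3.0984. LR = 0.86/0.34 = 2.5294.
Prior odds = 3.0984/2.5294 = 1.2250, so P(S) = 1.2250/(1+1.2250) ≈ 0.55.

P(S) = 0.55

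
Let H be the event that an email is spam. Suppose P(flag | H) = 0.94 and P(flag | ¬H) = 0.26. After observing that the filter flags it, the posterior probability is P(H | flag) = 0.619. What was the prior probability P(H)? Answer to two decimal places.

P(H) = 0.31

Bayes' rule in odds form gives O(H|E) = O(H)·[P(E|H)/P(E|¬H)], hence O(H) = O(H|E)/LR.
Posterior odds = 0.619/(1−0.619) = 1.6247. LR = 0.94/0.26 = 3.6154.
Prior odds = 1.6247/3.6154 = 0.4494, so P(H) = 0.4494/(1+0.4494) ≈ 0.31.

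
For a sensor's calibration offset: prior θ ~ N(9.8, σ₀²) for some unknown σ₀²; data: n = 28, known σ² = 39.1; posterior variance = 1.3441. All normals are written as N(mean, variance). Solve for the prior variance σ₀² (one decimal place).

Posterior precision equals prior precision plus data precision: 1/σ_n² = 1/σ₀² + n/σ².
So 1/σ₀² = 1/1.3441 − 28/39.1 = 0.743992 − 0.716113 = 0.027879.
Hence σ₀² = 1/0.027879 ≈ 35.9.

σ₀² = 35.9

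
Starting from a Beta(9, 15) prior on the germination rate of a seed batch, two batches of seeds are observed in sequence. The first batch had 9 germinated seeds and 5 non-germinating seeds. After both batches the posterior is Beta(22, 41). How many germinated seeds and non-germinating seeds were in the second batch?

Sequential conjugate updates are equivalent to a single update on the pooled data, so total successes = posterior α − prior α and total failures = posterior β − prior β.
Total across both batches: 22−9=13 germinated seeds, 41−15=26 non-germinating seeds.
Subtract the first batch: 13−9=4 germinated seeds and 26−5=21 non-germinating seeds.

4 germinated seeds and 21 non-germinating seeds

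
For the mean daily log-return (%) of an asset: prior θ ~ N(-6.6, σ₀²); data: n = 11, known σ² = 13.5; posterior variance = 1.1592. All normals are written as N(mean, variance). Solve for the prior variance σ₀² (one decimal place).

σ₀² = 20.9

Posterior precision equals prior precision plus data precision: 1/σ_n² = 1/σ₀² + n/σ².
So 1/σ₀² = 1/1.1592 − 11/13.5 = 0.862664 − 0.814815 = 0.047849.
Hence σ₀² = 1/0.047849 ≈ 20.9.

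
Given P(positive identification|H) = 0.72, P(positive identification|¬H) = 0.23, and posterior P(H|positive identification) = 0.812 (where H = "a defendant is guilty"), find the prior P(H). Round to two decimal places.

P(H) = 0.58

In odds form, posterior odds = prior odds × likelihood ratio, so prior odds = posterior odds ÷ LR.
Posterior odds = 0.812/(1−0.812) = 4.3191. LR = 0.72/0.23 = 3.1304.
Prior odds = 4.3191/3.1304 = 1.3797, so P(H) = 1.3797/(1+1.3797) ≈ 0.58.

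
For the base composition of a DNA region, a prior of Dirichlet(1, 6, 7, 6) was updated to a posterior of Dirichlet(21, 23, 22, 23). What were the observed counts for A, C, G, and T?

For a Dirichlet(α) prior with multinomial counts c, the posterior is Dirichlet(α + c) componentwise.
Counts are posterior − prior componentwise: 21−1=20, 23−6=17, 22−7=15, 23−6=17.

counts (20, 17, 15, 17)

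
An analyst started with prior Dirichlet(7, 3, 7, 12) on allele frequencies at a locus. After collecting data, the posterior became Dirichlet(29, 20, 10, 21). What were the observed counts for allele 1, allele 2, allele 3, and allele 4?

counts (22, 17, 3, 9)

For a Dirichlet(α) prior with multinomial counts c, the posterior is Dirichlet(α + c) componentwise.
Counts are posterior − prior componentwise: 29−7=22, 20−3=17, 10−7=3, 21−12=9.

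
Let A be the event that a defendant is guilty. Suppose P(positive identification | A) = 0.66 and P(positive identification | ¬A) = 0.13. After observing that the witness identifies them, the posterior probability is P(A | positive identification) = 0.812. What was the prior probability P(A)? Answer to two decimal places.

P(A) = 0.46

Bayes' rule in odds form gives O(A|E) = O(A)·[P(E|A)/P(E|¬A)], hence O(A) = O(A|E)/LR.
Posterior odds = 0.812/(1−0.812) = 4.3191. LR = 0.66/0.13 = 5.0769.
Prior odds = 4.3191/5.0769 = 0.8507, so P(A) = 0.8507/(1+0.8507) ≈ 0.46.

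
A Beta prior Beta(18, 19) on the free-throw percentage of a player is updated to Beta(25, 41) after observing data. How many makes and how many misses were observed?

7 makes and 22 misses

Beta is conjugate to the binomial likelihood: posterior = Beta(a+s, b+f).
Match parameters: s=25−18=7, f=41−19=22.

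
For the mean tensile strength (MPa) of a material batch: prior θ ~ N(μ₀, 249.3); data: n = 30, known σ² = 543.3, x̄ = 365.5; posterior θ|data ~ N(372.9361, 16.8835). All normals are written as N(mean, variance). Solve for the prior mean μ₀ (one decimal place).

μ₀ = 475.3

The posterior mean is a precision-weighted average: μ_n = (τ₀μ₀ + τ_data·x̄)/(τ₀+τ_data), with τ₀=1/σ₀² and τ_data=n/σ².
Here τ₀ = 1/249.3 = 0.004011 and τ_data = 30/543.3 = 0.055218, so τ_n = 0.059229.
Rearranging for μ₀: μ₀ = (μ_n·τ_n − τ_data·x̄)/τ₀ = (372.9361·0.059229 − 0.055218·365.5) / 0.004011 = 1.906453/0.004011 ≈ 475.3.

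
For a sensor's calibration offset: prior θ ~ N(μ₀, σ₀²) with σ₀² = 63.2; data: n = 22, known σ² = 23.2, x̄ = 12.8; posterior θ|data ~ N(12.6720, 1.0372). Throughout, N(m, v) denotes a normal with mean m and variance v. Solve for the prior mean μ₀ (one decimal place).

μ₀ = 5.0

With known observation variance, the Normal–Normal posterior has precision τ_n = τ₀ + n/σ² and mean μ_n = (τ₀μ₀ + (n/σ²)x̄)/τ_n.
Here τ₀ = 1/63.2 = 0.015823 and τ_data = 22/23.2 = 0.948276, so τ_n = 0.964099.
Rearranging for μ₀: μ₀ = (μ_n·τ_n − τ_data·x̄)/τ₀ = (12.6720·0.964099 − 0.948276·12.8) / 0.015823 = 0.079130/0.015823 ≈ 5.0.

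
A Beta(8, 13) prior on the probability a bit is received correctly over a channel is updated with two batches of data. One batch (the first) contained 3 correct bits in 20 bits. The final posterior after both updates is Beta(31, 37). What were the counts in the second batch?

Sequential conjugate updates are equivalent to a single update on the pooled data, so total successes = posterior α − prior α and total failures = posterior β − prior β.
Total across both batches: 31−8=23 correct bits, 37−13=24 errors.
Subtract the first batch: 23−3=20 correct bits and 24−17=7 errors.

20 correct bits and 7 errors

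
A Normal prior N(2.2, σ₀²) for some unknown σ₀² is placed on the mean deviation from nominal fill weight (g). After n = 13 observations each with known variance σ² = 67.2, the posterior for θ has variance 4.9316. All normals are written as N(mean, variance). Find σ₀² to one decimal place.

For the Normal–Normal model with known σ², precisions add: τ_n = τ₀ + n/σ².
So 1/σ₀² = 1/4.9316 − 13/67.2 = 0.202774 − 0.193452 = 0.009322.
Hence σ₀² = 1/0.009322 ≈ 107.3.

σ₀² = 107.3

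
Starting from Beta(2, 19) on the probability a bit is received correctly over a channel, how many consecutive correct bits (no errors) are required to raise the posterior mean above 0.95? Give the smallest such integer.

After k correct bits and 0 errors the posterior is Beta(2+k, 19), with mean (2+k)/(2+19+k).
Set (2+k)/(21+k) > 0.95 and solve: k > (0.95·21 − 2)/(1 − 0.95) = 359.000.
The smallest integer exceeding 359.000 is 360.

k = 360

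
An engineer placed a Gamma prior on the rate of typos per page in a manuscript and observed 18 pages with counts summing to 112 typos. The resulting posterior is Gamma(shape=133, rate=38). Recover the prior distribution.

Gamma(shape=21, rate=20)

Gamma–Poisson conjugacy: posterior shape = α + Σxᵢ, posterior rate = β + n.
So α = 133 − 112 = 21 and β = 38 − 18 = 20.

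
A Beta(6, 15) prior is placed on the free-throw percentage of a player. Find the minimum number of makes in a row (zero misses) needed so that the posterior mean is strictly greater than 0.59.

k = 16

After k makes and 0 misses the posterior is Beta(6+k, 15), with mean (6+k)/(6+15+k).
Set (6+k)/(21+k) > 0.59 and solve: k > (0.59·21 − 6)/(1 − 0.59) = 15.585.
The smallest integer exceeding 15.585 is 16.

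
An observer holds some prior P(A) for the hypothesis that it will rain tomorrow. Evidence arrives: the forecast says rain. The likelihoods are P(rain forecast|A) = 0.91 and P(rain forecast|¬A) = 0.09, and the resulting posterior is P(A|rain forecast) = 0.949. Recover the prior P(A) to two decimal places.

In odds form, posterior odds = prior odds × likelihood ratio, so prior odds = posterior odds ÷ LR.
Posterior odds = 0.949/(1−0.949) = 18.6078. LR = 0.91/0.09 = 10.1111.
Prior odds = 18.6078/10.1111 = 1.8403, so P(A) = 1.8403/(1+1.8403) ≈ 0.65.

P(A) = 0.65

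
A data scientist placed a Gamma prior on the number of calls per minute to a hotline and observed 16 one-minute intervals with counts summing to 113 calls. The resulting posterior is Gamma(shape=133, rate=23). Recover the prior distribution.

Gamma–Poisson conjugacy: posterior shape = α + Σxᵢ, posterior rate = β + n.
So α = 133 − 113 = 20 and β = 23 − 16 = 7.

Gamma(shape=20, rate=7)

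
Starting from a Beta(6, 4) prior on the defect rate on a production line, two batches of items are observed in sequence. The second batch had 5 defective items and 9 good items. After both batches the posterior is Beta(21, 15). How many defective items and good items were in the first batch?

10 defective items and 2 good items

Because Beta–binomial updating is additive in the counts, the combined data contributed (α_post−α_prior, β_post−β_prior) successes and failures.
Total across both batches: 21−6=15 defective items, 15−4=11 good items.
Subtract the second batch: 15−5=10 defective items and 11−9=2 good items.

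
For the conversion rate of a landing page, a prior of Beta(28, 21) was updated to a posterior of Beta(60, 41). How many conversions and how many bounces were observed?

Under Beta–binomial conjugacy the posterior parameters are (a+s, b+f).
Match parameters: s=60−28=32, f=41−21=20.

32 conversions and 20 bounces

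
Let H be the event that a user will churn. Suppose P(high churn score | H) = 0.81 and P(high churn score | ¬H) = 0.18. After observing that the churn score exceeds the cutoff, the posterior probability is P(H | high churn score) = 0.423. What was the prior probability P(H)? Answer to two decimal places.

P(H) = 0.14

In odds form, posterior odds = prior odds × likelihood ratio, so prior odds = posterior odds ÷ LR.
Posterior odds = 0.423/(1−0.423) = 0.7331. LR = 0.81/0.18 = 4.5000.
Prior odds = 0.7331/4.5000 = 0.1629, so P(H) = 0.1629/(1+0.1629) ≈ 0.14.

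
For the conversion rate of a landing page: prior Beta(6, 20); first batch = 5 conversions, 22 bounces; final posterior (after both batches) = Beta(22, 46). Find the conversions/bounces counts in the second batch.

11 conversions and 4 bounces

Sequential conjugate updates are equivalent to a single update on the pooled data, so total successes = posterior α − prior α and total failures = posterior β − prior β.
Total across both batches: 22−6=16 conversions, 46−20=26 bounces.
Subtract the first batch: 16−5=11 conversions and 26−22=4 bounces.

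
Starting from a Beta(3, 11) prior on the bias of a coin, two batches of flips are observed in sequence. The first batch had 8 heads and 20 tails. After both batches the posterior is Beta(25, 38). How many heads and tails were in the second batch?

14 heads and 7 tails

Because Beta–binomial updating is additive in the counts, the combined data contributed (α_post−α_prior, β_post−β_prior) successes and failures.
Total across both batches: 25−3=22 heads, 38−11=27 tails.
Subtract the first batch: 22−8=14 heads and 27−20=7 tails.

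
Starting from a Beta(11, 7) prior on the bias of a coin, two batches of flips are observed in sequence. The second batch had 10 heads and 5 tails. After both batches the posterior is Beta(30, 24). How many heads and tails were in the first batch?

Because Beta–binomial updating is additive in the counts, the combined data contributed (α_post−α_prior, β_post−β_prior) successes and failures.
Total across both batches: 30−11=19 heads, 24−7=17 tails.
Subtract the second batch: 19−10=9 heads and 17−5=12 tails.

9 heads and 12 tails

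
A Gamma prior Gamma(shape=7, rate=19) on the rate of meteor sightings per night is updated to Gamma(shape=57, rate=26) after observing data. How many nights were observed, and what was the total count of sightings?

Gamma–Poisson conjugacy: posterior shape = α + Σxᵢ, posterior rate = β + n.
Matching: Σxᵢ = 57 − 7 = 50 and n = 26 − 19 = 7.

n = 7 nights with total 50 sightings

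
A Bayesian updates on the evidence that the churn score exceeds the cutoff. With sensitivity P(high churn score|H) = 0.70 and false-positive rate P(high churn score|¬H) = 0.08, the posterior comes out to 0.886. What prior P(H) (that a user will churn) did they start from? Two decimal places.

P(H) = 0.47

In odds form, posterior odds = prior odds × likelihood ratio, so prior odds = posterior odds ÷ LR.
Posterior odds = 0.886/(1−0.886) = 7.7719. LR = 0.70/0.08 = 8.7500.
Prior odds = 7.7719/8.7500 = 0.8882, so P(H) = 0.8882/(1+0.8882) ≈ 0.47.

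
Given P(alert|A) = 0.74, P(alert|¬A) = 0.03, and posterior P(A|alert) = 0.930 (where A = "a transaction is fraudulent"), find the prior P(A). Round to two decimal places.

Bayes' rule in odds form gives O(A|E) = O(A)·[P(E|A)/P(E|¬A)], hence O(A) = O(A|E)/LR.
Posterior odds = 0.930/(1−0.930) = 13.2857. LR = 0.74/0.03 = 24.6667.
Prior odds = 13.2857/24.6667 = 0.5386, so P(A) = 0.5386/(1+0.5386) ≈ 0.35.

P(A) = 0.35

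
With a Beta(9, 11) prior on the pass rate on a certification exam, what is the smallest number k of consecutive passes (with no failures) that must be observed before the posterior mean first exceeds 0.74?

k = 23

After k passes and 0 failures the posterior is Beta(9+k, 11), with mean (9+k)/(9+11+k).
Set (9+k)/(20+k) > 0.74 and solve: k > (0.74·20 − 9)/(1 − 0.74) = 22.308.
The smallest integer exceeding 22.308 is 23.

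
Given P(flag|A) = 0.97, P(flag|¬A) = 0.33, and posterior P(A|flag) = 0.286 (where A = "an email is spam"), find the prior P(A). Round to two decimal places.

P(A) = 0.12

In odds form, posterior odds = prior odds × likelihood ratio, so prior odds = posterior odds ÷ LR.
Posterior odds = 0.286/(1−0.286) = 0.4006. LR = 0.97/0.33 = 2.9394.
Prior odds = 0.4006/2.9394 = 0.1363, so P(A) = 0.1363/(1+0.1363) ≈ 0.12.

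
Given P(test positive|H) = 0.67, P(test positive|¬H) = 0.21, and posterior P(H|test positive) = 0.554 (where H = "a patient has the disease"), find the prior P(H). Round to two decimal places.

Bayes' rule in odds form gives O(H|E) = O(H)·[P(E|H)/P(E|¬H)], hence O(H) = O(H|E)/LR.
Posterior odds = 0.554/(1−0.554) = 1.2422. LR = 0.67/0.21 = 3.1905.
Prior odds = 1.2422/3.1905 = 0.3893, so P(H) = 0.3893/(1+0.3893) ≈ 0.28.

P(H) = 0.28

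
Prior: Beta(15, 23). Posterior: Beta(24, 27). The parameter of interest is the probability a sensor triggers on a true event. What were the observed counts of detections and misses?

9 detections and 4 misses

A Beta(a, b) prior with s successes and f failures in binomial data gives a Beta(a+s, b+f) posterior.
Match parameters: s=24−15=9, f=27−23=4.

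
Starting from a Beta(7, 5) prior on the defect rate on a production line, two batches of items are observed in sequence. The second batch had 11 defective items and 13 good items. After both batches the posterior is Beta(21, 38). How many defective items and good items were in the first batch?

3 defective items and 20 good items

Because Beta–binomial updating is additive in the counts, the combined data contributed (α_post−α_prior, β_post−β_prior) successes and failures.
Total across both batches: 21−7=14 defective items, 38−5=33 good items.
Subtract the second batch: 14−11=3 defective items and 33−13=20 good items.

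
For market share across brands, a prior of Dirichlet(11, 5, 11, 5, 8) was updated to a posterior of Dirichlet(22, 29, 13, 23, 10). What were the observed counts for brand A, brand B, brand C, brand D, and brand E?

For a Dirichlet(α) prior with multinomial counts c, the posterior is Dirichlet(α + c) componentwise.
Counts are posterior − prior componentwise: 22−11=11, 29−5=24, 13−11=2, 23−5=18, 10−8=2.

counts (11, 24, 2, 18, 2)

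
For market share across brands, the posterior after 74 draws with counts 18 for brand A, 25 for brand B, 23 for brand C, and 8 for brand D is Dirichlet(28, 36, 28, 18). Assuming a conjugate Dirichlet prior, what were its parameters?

For a Dirichlet(α) prior with multinomial counts c, the posterior is Dirichlet(α + c) componentwise.
Subtract each count from the matching posterior parameter: 28−18=10, 36−25=11, 28−23=5, 18−8=10.

Dirichlet(10, 11, 5, 10)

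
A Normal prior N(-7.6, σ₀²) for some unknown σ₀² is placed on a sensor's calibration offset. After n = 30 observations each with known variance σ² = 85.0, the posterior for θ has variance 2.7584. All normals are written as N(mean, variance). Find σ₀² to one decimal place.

Posterior precision equals prior precision plus data precision: 1/σ_n² = 1/σ₀² + n/σ².
So 1/σ₀² = 1/2.7584 − 30/85.0 = 0.362529 − 0.352941 = 0.009588.
Hence σ₀² = 1/0.009588 ≈ 104.3.

σ₀² = 104.3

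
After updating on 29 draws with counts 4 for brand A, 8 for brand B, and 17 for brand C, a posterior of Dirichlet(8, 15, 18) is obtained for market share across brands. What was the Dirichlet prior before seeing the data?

Dirichlet(4, 7, 1)

For a Dirichlet(α) prior with multinomial counts c, the posterior is Dirichlet(α + c) componentwise.
Subtract each count from the matching posterior parameter: 8−4=4, 15−8=7, 18−17=1.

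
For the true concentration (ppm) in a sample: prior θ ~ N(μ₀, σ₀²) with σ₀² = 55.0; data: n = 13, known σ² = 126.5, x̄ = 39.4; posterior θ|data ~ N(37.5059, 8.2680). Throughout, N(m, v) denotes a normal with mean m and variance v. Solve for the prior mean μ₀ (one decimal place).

μ₀ = 26.8

With known observation variance, the Normal–Normal posterior has precision τ_n = τ₀ + n/σ² and mean μ_n = (τ₀μ₀ + (n/σ²)x̄)/τ_n.
Here τ₀ = 1/55.0 = 0.018182 and τ_data = 13/126.5 = 0.102767, so τ_n = 0.120949.
Rearranging for μ₀: μ₀ = (μ_n·τ_n − τ_data·x̄)/τ₀ = (37.5059·0.120949 − 0.102767·39.4) / 0.018182 = 0.487281/0.018182 ≈ 26.8.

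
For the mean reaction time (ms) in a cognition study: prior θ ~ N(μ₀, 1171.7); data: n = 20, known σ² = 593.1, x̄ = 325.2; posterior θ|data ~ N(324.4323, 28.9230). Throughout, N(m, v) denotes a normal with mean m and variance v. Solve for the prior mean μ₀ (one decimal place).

μ₀ = 294.1

With known observation variance, the Normal–Normal posterior has precision τ_n = τ₀ + n/σ² and mean μ_n = (τ₀μ₀ + (n/σ²)x̄)/τ_n.
Here τ₀ = 1/1171.7 = 0.000853 and τ_data = 20/593.1 = 0.033721, so τ_n = 0.034574.
Rearranging for μ₀: μ₀ = (μ_n·τ_n − τ_data·x̄)/τ₀ = (324.4323·0.034574 − 0.033721·325.2) / 0.000853 = 0.250853/0.000853 ≈ 294.1.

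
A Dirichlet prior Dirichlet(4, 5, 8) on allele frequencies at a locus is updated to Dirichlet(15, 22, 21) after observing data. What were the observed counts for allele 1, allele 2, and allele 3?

For a Dirichlet(α) prior with multinomial counts c, the posterior is Dirichlet(α + c) componentwise.
Counts are posterior − prior componentwise: 15−4=11, 22−5=17, 21−8=13.

counts (11, 17, 13)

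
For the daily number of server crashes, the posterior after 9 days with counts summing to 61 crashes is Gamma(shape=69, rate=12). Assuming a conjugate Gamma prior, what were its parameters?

Gamma–Poisson conjugacy: posterior shape = α + Σxᵢ, posterior rate = β + n.
So α = 69 − 61 = 8 and β = 12 − 9 = 3.

Gamma(shape=8, rate=3)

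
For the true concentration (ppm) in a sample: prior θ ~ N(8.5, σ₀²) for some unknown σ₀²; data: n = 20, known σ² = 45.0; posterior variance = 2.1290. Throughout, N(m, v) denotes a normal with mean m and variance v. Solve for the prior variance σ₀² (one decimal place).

For the Normal–Normal model with known σ², precisions add: τ_n = τ₀ + n/σ².
So 1/σ₀² = 1/2.1290 − 20/45.0 = 0.469704 − 0.444444 = 0.025260.
Hence σ₀² = 1/0.025260 ≈ 39.6.

σ₀² = 39.6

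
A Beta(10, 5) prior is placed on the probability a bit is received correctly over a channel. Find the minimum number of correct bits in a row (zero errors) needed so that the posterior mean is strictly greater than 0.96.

k = 111

After k correct bits and 0 errors the posterior is Beta(10+k, 5), with mean (10+k)/(10+5+k).
Set (10+k)/(15+k) > 0.96 and solve: k > (0.96·15 − 10)/(1 − 0.96) = 110.000.
The smallest integer exceeding 110.000 is 111, and checking k=111: (121)/(126) = 0.9603 > 0.96.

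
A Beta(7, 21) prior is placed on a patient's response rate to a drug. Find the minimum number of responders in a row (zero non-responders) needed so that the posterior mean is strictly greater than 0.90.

After k responders and 0 non-responders the posterior is Beta(7+k, 21), with mean (7+k)/(7+21+k).
Set (7+k)/(28+k) > 0.90 and solve: k > (0.90·28 − 7)/(1 − 0.90) = 182.000.
The smallest integer exceeding 182.000 is 183.

k = 183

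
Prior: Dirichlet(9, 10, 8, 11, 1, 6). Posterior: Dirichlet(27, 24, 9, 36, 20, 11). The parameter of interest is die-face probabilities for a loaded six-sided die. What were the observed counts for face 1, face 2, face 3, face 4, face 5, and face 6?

For a Dirichlet(α) prior with multinomial counts c, the posterior is Dirichlet(α + c) componentwise.
Counts are posterior − prior componentwise: 27−9=18, 24−10=14, 9−8=1, 36−11=25, 20−1=19, 11−6=5.

counts (18, 14, 1, 25, 19, 5)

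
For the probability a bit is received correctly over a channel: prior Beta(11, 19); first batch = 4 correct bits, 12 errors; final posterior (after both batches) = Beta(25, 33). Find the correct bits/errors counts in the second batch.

10 correct bits and 2 errors

Sequential conjugate updates are equivalent to a single update on the pooled data, so total successes = posterior α − prior α and total failures = posterior β − prior β.
Total across both batches: 25−11=14 correct bits, 33−19=14 errors.
Subtract the first batch: 14−4=10 correct bits and 14−12=2 errors.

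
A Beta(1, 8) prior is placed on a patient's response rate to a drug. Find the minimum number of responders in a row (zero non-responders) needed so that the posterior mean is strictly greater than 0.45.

k = 6

After k responders and 0 non-responders the posterior is Beta(1+k, 8), with mean (1+k)/(1+8+k).
Set (1+k)/(9+k) > 0.45 and solve: k > (0.45·9 − 1)/(1 − 0.45) = 5.545.
The smallest integer exceeding 5.545 is 6.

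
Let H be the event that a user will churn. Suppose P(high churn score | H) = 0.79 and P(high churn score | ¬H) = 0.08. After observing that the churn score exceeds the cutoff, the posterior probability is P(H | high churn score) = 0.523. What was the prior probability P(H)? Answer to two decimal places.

In odds form, posterior odds = prior odds × likelihood ratio, so prior odds = posterior odds ÷ LR.
Posterior odds = 0.523/(1−0.523) = 1.0964. LR = 0.79/0.08 = 9.8750.
Prior odds = 1.0964/9.8750 = 0.1110, so P(H) = 0.1110/(1+0.1110) ≈ 0.10.

P(H) = 0.10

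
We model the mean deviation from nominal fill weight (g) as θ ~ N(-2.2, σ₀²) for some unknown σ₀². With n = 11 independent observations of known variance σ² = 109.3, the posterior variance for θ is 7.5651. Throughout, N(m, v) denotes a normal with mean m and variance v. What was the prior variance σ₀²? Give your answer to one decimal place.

For the Normal–Normal model with known σ², precisions add: τ_n = τ₀ + n/σ².
So 1/σ₀² = 1/7.5651 − 11/109.3 = 0.132186 − 0.100640 = 0.031546.
Hence σ₀² = 1/0.031546 ≈ 31.7.

σ₀² = 31.7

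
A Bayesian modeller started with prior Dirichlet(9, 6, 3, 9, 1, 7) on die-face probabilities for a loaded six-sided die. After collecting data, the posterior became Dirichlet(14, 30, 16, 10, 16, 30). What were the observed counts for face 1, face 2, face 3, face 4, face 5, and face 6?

For a Dirichlet(α) prior with multinomial counts c, the posterior is Dirichlet(α + c) componentwise.
Counts are posterior − prior componentwise: 14−9=5, 30−6=24, 16−3=13, 10−9=1, 16−1=15, 30−7=23.

counts (5, 24, 13, 1, 15, 23)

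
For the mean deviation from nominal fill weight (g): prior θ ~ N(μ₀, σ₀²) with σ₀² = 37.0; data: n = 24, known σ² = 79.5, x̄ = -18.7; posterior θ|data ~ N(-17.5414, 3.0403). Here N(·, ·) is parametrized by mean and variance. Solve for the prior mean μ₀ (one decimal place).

With known observation variance, the Normal–Normal posterior has precision τ_n = τ₀ + n/σ² and mean μ_n = (τ₀μ₀ + (n/σ²)x̄)/τ_n.
Here τ₀ = 1/37.0 = 0.027027 and τ_data = 24/79.5 = 0.301887, so τ_n = 0.328914.
Rearranging for μ₀: μ₀ = (μ_n·τ_n − τ_data·x̄)/τ₀ = (-17.5414·0.328914 − 0.301887·-18.7) / 0.027027 = -0.124325/0.027027 ≈ -4.6.

μ₀ = -4.6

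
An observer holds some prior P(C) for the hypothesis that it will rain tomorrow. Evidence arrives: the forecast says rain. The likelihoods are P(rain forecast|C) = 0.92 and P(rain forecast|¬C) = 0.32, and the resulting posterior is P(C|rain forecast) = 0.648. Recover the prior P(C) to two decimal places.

P(C) = 0.39

In odds form, posterior odds = prior odds × likelihood ratio, so prior odds = posterior odds ÷ LR.
Posterior odds = 0.648/(1−0.648) = 1.8409. LR = 0.92/0.32 = 2.8750.
Prior odds = 1.8409/2.8750 = 0.6403, so P(C) = 0.6403/(1+0.6403) ≈ 0.39.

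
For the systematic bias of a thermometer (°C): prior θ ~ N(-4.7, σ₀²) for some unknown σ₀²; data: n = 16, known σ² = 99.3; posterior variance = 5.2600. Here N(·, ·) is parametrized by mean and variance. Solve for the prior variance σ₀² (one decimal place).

σ₀² = 34.5

Posterior precision equals prior precision plus data precision: 1/σ_n² = 1/σ₀² + n/σ².
So 1/σ₀² = 1/5.2600 − 16/99.3 = 0.190114 − 0.161128 = 0.028986.
Hence σ₀² = 1/0.028986 ≈ 34.5.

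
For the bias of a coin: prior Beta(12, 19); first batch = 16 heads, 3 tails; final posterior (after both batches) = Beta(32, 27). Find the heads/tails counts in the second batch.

4 heads and 5 tails

Because Beta–binomial updating is additive in the counts, the combined data contributed (α_post−α_prior, β_post−β_prior) successes and failures.
Total across both batches: 32−12=20 heads, 27−19=8 tails.
Subtract the first batch: 20−16=4 heads and 8−3=5 tails.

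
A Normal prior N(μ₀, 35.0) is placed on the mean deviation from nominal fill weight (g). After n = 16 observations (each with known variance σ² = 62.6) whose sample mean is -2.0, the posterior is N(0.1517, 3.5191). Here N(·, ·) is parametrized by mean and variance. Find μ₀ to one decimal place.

The posterior mean is a precision-weighted average: μ_n = (τ₀μ₀ + τ_data·x̄)/(τ₀+τ_data), with τ₀=1/σ₀² and τ_data=n/σ².
Here τ₀ = 1/35.0 = 0.028571 and τ_data = 16/62.6 = 0.255591, so τ_n = 0.284162.
Rearranging for μ₀: μ₀ = (μ_n·τ_n − τ_data·x̄)/τ₀ = (0.1517·0.284162 − 0.255591·-2.0) / 0.028571 = 0.554289/0.028571 ≈ 19.4.

μ₀ = 19.4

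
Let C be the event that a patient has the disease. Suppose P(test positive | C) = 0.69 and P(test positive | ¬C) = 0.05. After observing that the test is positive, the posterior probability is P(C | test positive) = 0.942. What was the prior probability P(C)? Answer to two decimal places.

Bayes' rule in odds form gives O(C|E) = O(C)·[P(E|C)/P(E|¬C)], hence O(C) = O(C|E)/LR.
Posterior odds = 0.942/(1−0.942) = 16.2414. LR = 0.69/0.05 = 13.8000.
Prior odds = 16.2414/13.8000 = 1.1769, so P(C) = 1.1769/(1+1.1769) ≈ 0.54.

P(C) = 0.54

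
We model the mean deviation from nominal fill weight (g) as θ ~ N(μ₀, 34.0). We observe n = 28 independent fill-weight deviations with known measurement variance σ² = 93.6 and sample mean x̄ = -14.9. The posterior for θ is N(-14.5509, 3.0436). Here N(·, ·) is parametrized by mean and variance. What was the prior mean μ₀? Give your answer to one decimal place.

μ₀ = -11.0

The posterior mean is a precision-weighted average: μ_n = (τ₀μ₀ + τ_data·x̄)/(τ₀+τ_data), with τ₀=1/σ₀² and τ_data=n/σ².
Here τ₀ = 1/34.0 = 0.029412 and τ_data = 28/93.6 = 0.299145, so τ_n = 0.328557.
Rearranging for μ₀: μ₀ = (μ_n·τ_n − τ_data·x̄)/τ₀ = (-14.5509·0.328557 − 0.299145·-14.9) / 0.029412 = -0.323540/0.029412 ≈ -11.0.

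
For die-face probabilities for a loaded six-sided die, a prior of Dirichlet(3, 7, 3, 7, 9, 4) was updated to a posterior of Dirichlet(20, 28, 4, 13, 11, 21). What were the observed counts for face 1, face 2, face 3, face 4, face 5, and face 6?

For a Dirichlet(α) prior with multinomial counts c, the posterior is Dirichlet(α + c) componentwise.
Counts are posterior − prior componentwise: 20−3=17, 28−7=21, 4−3=1, 13−7=6, 11−9=2, 21−4=17.

counts (17, 21, 1, 6, 2, 17)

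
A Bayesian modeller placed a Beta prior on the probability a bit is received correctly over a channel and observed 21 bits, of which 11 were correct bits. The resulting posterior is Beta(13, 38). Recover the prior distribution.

Beta is conjugate to the binomial likelihood: posterior = Beta(α+s, β+f).
Subtract the data counts: 13−11=2, 38−10=28.

Beta(2, 28)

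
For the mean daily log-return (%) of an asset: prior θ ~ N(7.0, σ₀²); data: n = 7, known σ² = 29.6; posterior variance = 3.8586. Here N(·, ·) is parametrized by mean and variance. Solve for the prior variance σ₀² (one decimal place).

For the Normal–Normal model with known σ², precisions add: τ_n = τ₀ + n/σ².
So 1/σ₀² = 1/3.8586 − 7/29.6 = 0.259161 − 0.236486 = 0.022675.
Hence σ₀² = 1/0.022675 ≈ 44.1.

σ₀² = 44.1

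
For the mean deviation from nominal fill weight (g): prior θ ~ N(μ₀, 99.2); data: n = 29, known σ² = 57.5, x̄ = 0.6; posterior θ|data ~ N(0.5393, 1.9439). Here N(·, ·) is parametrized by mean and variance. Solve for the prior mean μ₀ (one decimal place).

μ₀ = -2.5

With known observation variance, the Normal–Normal posterior has precision τ_n = τ₀ + n/σ² and mean μ_n = (τ₀μ₀ + (n/σ²)x̄)/τ_n.
Here τ₀ = 1/99.2 = 0.010081 and τ_data = 29/57.5 = 0.504348, so τ_n = 0.514429.
Rearranging for μ₀: μ₀ = (μ_n·τ_n − τ_data·x̄)/τ₀ = (0.5393·0.514429 − 0.504348·0.6) / 0.010081 = -0.025177/0.010081 ≈ -2.5.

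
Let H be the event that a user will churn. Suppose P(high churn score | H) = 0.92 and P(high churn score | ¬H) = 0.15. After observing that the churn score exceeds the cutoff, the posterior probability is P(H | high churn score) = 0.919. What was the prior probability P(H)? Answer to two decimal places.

Bayes' rule in odds form gives O(H|E) = O(H)·[P(E|H)/P(E|¬H)], hence O(H) = O(H|E)/LR.
Posterior odds = 0.919/(1−0.919) = 11.3457. LR = 0.92/0.15 = 6.1333.
Prior odds = 11.3457/6.1333 = 1.8499, so P(H) = 1.8499/(1+1.8499) ≈ 0.65.

P(H) = 0.65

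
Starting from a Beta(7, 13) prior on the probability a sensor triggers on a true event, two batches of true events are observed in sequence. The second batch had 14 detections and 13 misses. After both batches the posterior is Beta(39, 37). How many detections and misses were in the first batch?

Sequential conjugate updates are equivalent to a single update on the pooled data, so total successes = posterior α − prior α and total failures = posterior β − prior β.
Total across both batches: 39−7=32 detections, 37−13=24 misses.
Subtract the second batch: 32−14=18 detections and 24−13=11 misses.

18 detections and 11 misses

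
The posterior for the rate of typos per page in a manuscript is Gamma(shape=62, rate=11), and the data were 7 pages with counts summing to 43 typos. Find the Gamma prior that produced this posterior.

Gamma(shape=19, rate=4)

Gamma–Poisson conjugacy: posterior shape = α + Σxᵢ, posterior rate = β + n.
So α = 62 − 43 = 19 and β = 11 − 7 = 4.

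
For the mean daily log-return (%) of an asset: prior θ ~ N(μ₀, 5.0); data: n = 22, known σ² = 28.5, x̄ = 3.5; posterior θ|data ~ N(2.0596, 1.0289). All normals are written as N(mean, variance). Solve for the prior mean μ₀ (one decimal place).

The posterior mean is a precision-weighted average: μ_n = (τ₀μ₀ + τ_data·x̄)/(τ₀+τ_data), with τ₀=1/σ₀² and τ_data=n/σ².
Here τ₀ = 1/5.0 = 0.200000 and τ_data = 22/28.5 = 0.771930, so τ_n = 0.971930.
Rearranging for μ₀: μ₀ = (μ_n·τ_n − τ_data·x̄)/τ₀ = (2.0596·0.971930 − 0.771930·3.5) / 0.200000 = -0.699968/0.200000 ≈ -3.5.

μ₀ = -3.5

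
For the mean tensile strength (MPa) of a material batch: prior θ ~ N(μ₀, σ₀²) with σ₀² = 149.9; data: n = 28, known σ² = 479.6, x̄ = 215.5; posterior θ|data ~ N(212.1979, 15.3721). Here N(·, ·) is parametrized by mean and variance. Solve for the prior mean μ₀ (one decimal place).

μ₀ = 183.3

With known observation variance, the Normal–Normal posterior has precision τ_n = τ₀ + n/σ² and mean μ_n = (τ₀μ₀ + (n/σ²)x̄)/τ_n.
Here τ₀ = 1/149.9 = 0.006671 and τ_data = 28/479.6 = 0.058382, so τ_n = 0.065053.
Rearranging for μ₀: μ₀ = (μ_n·τ_n − τ_data·x̄)/τ₀ = (212.1979·0.065053 − 0.058382·215.5) / 0.006671 = 1.222789/0.006671 ≈ 183.3.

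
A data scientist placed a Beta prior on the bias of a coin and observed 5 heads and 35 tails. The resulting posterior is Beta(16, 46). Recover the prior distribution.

Beta is conjugate to the binomial likelihood: posterior = Beta(α+s, β+f).
So α = 16 − 5 = 11 and β = 46 − 35 = 11.

Beta(11, 11)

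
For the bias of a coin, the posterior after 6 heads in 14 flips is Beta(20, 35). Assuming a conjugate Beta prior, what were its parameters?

Beta(14, 27)

Beta is conjugate to the binomial likelihood: posterior = Beta(α+s, β+f).
So α = 20 − 6 = 14 and β = 35 − 8 = 27.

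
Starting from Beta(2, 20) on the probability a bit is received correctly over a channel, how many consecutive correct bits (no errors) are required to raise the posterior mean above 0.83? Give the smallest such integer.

After k correct bits and 0 errors the posterior is Beta(2+k, 20), with mean (2+k)/(2+20+k).
Set (2+k)/(22+k) > 0.83 and solve: k > (0.83·22 − 2)/(1 − 0.83) = 95.647.
The smallest integer exceeding 95.647 is 96.

k = 96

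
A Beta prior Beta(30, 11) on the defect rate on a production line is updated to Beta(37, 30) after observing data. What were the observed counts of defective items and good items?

7 defective items and 19 good items

Under Beta–binomial conjugacy the posterior parameters are (a+s, b+f).
So s = 37 − 30 = 7 and f = 30 − 11 = 19.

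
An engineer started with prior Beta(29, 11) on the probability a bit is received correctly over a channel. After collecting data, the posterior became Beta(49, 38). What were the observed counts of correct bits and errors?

A Beta(a, b) prior with s successes and f failures in binomial data gives a Beta(a+s, b+f) posterior.
So s = 49 − 29 = 20 and f = 38 − 11 = 27.

20 correct bits and 27 errors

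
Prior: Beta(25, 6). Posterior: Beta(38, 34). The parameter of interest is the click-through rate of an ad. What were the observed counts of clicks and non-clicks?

A Beta(a, b) prior with s successes and f failures in binomial data gives a Beta(a+s, b+f) posterior.
So s = 38 − 25 = 13 and f = 34 − 6 = 28.

13 clicks and 28 non-clicks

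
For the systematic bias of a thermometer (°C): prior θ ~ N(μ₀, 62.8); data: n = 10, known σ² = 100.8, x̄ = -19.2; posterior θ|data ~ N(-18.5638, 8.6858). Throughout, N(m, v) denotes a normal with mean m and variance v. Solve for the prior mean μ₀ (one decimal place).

μ₀ = -14.6

The posterior mean is a precision-weighted average: μ_n = (τ₀μ₀ + τ_data·x̄)/(τ₀+τ_data), with τ₀=1/σ₀² and τ_data=n/σ².
Here τ₀ = 1/62.8 = 0.015924 and τ_data = 10/100.8 = 0.099206, so τ_n = 0.115130.
Rearranging for μ₀: μ₀ = (μ_n·τ_n − τ_data·x̄)/τ₀ = (-18.5638·0.115130 − 0.099206·-19.2) / 0.015924 = -0.232495/0.015924 ≈ -14.6.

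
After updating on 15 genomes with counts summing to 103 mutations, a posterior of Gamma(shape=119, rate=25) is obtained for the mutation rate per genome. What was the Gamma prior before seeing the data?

A Gamma(α, β) prior (rate parametrization) on a Poisson rate with n observations summing to S gives posterior Gamma(α+S, β+n).
So α = 119 − 103 = 16 and β = 25 − 15 = 10.

Gamma(shape=16, rate=10)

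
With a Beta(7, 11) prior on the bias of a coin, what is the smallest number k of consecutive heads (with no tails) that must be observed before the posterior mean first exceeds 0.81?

k = 40

After k heads and 0 tails the posterior is Beta(7+k, 11), with mean (7+k)/(7+11+k).
Set (7+k)/(18+k) > 0.81 and solve: k > (0.81·18 − 7)/(1 − 0.81) = 39.895.
The smallest integer exceeding 39.895 is 40.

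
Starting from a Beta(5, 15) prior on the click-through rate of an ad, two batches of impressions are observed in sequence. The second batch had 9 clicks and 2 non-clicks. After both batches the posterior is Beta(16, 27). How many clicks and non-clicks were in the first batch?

2 clicks and 10 non-clicks

Sequential conjugate updates are equivalent to a single update on the pooled data, so total successes = posterior α − prior α and total failures = posterior β − prior β.
Total across both batches: 16−5=11 clicks, 27−15=12 non-clicks.
Subtract the second batch: 11−9=2 clicks and 12−2=10 non-clicks.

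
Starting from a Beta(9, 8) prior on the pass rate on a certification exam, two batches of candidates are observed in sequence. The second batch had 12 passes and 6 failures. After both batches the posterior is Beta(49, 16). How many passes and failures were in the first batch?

28 passes and 2 failures

Because Beta–binomial updating is additive in the counts, the combined data contributed (α_post−α_prior, β_post−β_prior) successes and failures.
Total across both batches: 49−9=40 passes, 16−8=8 failures.
Subtract the second batch: 40−12=28 passes and 8−6=2 failures.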